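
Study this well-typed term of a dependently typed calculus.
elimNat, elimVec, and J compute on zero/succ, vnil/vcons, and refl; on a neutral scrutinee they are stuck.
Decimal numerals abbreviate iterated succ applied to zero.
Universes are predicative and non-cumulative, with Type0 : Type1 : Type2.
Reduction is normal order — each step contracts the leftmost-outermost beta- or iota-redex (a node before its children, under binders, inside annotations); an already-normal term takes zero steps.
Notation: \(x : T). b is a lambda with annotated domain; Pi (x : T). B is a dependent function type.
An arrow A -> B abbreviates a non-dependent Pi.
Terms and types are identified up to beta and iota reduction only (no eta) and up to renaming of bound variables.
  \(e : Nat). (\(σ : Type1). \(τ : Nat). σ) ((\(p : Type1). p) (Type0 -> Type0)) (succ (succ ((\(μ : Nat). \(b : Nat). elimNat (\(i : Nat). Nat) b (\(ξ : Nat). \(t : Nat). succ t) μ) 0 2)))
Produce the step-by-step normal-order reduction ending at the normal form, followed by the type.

reduction (normal order):
  \(e : Nat). (\(σ : Type1). \(τ : Nat). σ) ((\(p : Type1). p) (Type0 -> Type0)) (succ (succ ((\(μ : Nat). \(b : Nat). elimNat (\(i : Nat). Nat) b (\(ξ : Nat). \(t : Nat). succ t) μ) 0 2)))
  ~> \(e : Nat). (\(σ : Nat). (\(τ : Type1). τ) (Type0 -> Type0)) (succ (succ ((\(p : Nat). \(μ : Nat). elimNat (\(b : Nat). Nat) μ (\(i : Nat). \(ξ : Nat). succ ξ) p) 0 2)))
  ~> \(e : Nat). (\(σ : Type1). σ) (Type0 -> Type0)
  ~> \(e : Nat). Type0 -> Type0
type:
  Nat -> Type1


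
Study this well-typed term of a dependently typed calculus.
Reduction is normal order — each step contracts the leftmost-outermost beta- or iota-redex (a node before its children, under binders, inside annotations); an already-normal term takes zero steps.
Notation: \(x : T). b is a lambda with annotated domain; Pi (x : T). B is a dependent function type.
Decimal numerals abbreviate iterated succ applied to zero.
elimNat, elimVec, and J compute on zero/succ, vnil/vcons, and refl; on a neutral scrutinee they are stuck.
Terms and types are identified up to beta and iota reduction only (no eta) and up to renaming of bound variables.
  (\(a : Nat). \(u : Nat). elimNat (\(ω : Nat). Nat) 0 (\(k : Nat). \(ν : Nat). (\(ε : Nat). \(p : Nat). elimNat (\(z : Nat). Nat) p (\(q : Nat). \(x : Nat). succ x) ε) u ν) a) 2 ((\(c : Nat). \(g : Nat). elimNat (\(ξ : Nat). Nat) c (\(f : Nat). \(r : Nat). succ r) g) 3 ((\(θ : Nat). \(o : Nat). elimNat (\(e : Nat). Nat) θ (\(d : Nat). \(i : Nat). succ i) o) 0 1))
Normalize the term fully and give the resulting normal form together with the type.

resulting normal form:
  8
inferred type:
  Nat


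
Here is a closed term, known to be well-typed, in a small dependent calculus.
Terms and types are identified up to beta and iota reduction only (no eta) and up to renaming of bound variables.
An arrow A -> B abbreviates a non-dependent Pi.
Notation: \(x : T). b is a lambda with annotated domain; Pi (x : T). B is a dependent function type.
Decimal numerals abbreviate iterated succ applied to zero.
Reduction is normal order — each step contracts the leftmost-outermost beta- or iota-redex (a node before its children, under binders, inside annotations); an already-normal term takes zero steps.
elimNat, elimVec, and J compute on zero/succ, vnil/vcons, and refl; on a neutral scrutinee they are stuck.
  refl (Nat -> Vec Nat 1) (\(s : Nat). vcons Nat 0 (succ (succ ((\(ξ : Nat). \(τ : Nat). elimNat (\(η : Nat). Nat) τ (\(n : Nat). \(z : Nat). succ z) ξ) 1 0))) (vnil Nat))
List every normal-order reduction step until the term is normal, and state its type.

reduction (normal order):
  refl (Nat -> Vec Nat 1) (\(s : Nat). vcons Nat 0 (succ (succ ((\(ξ : Nat). \(τ : Nat). elimNat (\(η : Nat). Nat) τ (\(n : Nat). \(z : Nat). succ z) ξ) 1 0))) (vnil Nat))
  ~> refl (Nat -> Vec Nat 1) (\(s : Nat). vcons Nat 0 (succ (succ ((\(ξ : Nat). elimNat (\(τ : Nat). Nat) ξ (\(η : Nat). \(n : Nat). succ n) 1) 0))) (vnil Nat))
  ~> refl (Nat -> Vec Nat 1) (\(s : Nat). vcons Nat 0 (succ (succ (elimNat (\(ξ : Nat). Nat) 0 (\(τ : Nat). \(η : Nat). succ η) 1))) (vnil Nat))
  ~> refl (Nat -> Vec Nat 1) (\(s : Nat). vcons Nat 0 (succ (succ ((\(ξ : Nat). \(τ : Nat). succ τ) 0 (elimNat (\(η : Nat). Nat) 0 (\(n : Nat). \(z : Nat). succ z) 0)))) (vnil Nat))
  ~> refl (Nat -> Vec Nat 1) (\(s : Nat). vcons Nat 0 (succ (succ ((\(ξ : Nat). succ ξ) (elimNat (\(τ : Nat). Nat) 0 (\(η : Nat). \(n : Nat). succ n) 0)))) (vnil Nat))
  ~> refl (Nat -> Vec Nat 1) (\(s : Nat). vcons Nat 0 (succ (succ (succ (elimNat (\(ξ : Nat). Nat) 0 (\(τ : Nat). \(η : Nat). succ η) 0)))) (vnil Nat))
  ~> refl (Nat -> Vec Nat 1) (\(s : Nat). vcons Nat 0 3 (vnil Nat))
inferred type:
  Eq (Nat -> Vec Nat 1) (\(s : Nat). vcons Nat 0 3 (vnil Nat)) (\(ξ : Nat). vcons Nat 0 3 (vnil Nat))


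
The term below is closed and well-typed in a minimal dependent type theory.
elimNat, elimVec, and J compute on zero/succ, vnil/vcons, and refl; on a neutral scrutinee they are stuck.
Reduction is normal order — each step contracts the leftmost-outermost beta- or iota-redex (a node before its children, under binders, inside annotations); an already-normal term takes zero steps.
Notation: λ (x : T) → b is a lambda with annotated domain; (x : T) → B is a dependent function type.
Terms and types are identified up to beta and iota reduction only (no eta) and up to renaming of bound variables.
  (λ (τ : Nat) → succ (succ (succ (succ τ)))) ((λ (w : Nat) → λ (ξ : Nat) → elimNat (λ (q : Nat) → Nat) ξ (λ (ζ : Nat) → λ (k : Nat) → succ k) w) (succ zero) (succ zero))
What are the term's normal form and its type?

resulting normal form:
  succ (succ (succ (succ (succ (succ zero)))))
inferred type:
  Nat


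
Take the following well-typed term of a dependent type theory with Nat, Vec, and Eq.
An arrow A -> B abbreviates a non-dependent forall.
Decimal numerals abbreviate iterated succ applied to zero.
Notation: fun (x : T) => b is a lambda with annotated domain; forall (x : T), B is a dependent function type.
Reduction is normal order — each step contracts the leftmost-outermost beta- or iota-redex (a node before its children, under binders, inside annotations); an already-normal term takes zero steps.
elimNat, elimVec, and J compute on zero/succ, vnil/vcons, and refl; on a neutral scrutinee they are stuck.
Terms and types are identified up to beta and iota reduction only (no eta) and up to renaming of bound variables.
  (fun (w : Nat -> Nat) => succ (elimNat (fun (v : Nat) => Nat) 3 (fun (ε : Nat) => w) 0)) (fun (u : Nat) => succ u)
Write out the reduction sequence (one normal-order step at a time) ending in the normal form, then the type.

reduction (normal order):
  (fun (w : Nat -> Nat) => succ (elimNat (fun (v : Nat) => Nat) 3 (fun (ε : Nat) => w) 0)) (fun (u : Nat) => succ u)
  ~> succ (elimNat (fun (w : Nat) => Nat) 3 (fun (v : Nat) => fun (ε : Nat) => succ ε) 0)
  ~> 4
inferred type:
  Nat


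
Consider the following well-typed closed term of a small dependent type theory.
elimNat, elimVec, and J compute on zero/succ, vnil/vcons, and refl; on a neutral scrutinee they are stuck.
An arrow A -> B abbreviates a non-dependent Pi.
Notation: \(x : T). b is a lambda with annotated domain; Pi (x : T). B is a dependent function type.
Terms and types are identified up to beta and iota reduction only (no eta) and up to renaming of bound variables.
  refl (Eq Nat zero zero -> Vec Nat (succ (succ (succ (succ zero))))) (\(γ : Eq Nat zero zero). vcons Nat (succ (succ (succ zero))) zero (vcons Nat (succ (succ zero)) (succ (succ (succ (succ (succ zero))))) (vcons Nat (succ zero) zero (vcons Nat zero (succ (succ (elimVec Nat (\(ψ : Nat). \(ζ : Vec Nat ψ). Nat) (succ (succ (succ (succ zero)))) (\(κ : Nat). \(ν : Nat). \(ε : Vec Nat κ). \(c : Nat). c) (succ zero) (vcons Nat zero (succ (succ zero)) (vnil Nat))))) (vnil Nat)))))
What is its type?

type:
  Eq (Eq Nat zero zero -> Vec Nat (succ (succ (succ (succ zero))))) (\(γ : Eq Nat zero zero). vcons Nat (succ (succ (succ zero))) zero (vcons Nat (succ (succ zero)) (succ (succ (succ (succ (succ zero))))) (vcons Nat (succ zero) zero (vcons Nat zero (succ (succ (succ (succ (succ (succ zero)))))) (vnil Nat))))) (\(ψ : Eq Nat zero zero). vcons Nat (succ (succ (succ zero))) zero (vcons Nat (succ (succ zero)) (succ (succ (succ (succ (succ zero))))) (vcons Nat (succ zero) zero (vcons Nat zero (succ (succ (succ (succ (succ (succ zero)))))) (vnil Nat)))))


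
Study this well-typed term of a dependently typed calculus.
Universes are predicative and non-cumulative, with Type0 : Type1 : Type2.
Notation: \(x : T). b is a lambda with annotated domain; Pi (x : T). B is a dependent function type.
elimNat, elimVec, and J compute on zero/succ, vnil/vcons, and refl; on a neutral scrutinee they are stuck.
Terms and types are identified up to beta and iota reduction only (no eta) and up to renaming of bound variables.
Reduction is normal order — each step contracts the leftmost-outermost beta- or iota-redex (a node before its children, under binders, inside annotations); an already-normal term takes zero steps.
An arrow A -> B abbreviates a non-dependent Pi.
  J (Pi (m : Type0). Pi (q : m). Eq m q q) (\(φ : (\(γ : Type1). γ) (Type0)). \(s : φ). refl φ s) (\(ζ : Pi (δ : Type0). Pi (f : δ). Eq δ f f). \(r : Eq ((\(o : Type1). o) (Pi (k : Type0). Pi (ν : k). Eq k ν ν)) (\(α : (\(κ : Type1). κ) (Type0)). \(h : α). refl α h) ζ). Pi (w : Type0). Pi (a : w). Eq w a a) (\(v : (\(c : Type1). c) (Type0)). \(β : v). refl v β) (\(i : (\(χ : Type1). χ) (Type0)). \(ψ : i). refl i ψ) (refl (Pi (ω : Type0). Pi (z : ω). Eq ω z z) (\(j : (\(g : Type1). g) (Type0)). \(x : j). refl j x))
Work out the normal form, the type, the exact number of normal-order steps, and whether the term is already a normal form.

resulting normal form:
  \(m : Type0). \(q : m). refl m q
the term's type:
  Pi (m : Type0). Pi (q : m). Eq m q q
reduction steps (normal order): 2
term was already normal: no
first redex: a J iota-redex


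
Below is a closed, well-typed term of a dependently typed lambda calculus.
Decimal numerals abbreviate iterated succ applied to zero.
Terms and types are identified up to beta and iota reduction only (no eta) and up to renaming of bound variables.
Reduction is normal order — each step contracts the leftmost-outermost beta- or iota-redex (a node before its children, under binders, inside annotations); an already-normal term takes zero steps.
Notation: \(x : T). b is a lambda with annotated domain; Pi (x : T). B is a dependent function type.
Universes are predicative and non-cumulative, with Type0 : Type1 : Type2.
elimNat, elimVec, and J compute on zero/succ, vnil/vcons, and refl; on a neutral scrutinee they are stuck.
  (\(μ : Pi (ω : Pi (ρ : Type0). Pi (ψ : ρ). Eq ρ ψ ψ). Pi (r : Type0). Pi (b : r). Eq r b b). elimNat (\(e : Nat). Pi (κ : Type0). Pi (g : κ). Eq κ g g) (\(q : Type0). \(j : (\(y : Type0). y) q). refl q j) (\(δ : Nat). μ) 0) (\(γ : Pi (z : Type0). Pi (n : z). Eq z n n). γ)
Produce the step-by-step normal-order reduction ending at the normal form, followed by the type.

normal-order reduction:
  (\(μ : Pi (ω : Pi (ρ : Type0). Pi (ψ : ρ). Eq ρ ψ ψ). Pi (r : Type0). Pi (b : r). Eq r b b). elimNat (\(e : Nat). Pi (κ : Type0). Pi (g : κ). Eq κ g g) (\(q : Type0). \(j : (\(y : Type0). y) q). refl q j) (\(δ : Nat). μ) 0) (\(γ : Pi (z : Type0). Pi (n : z). Eq z n n). γ)
  ~> elimNat (\(μ : Nat). Pi (ω : Type0). Pi (ρ : ω). Eq ω ρ ρ) (\(ψ : Type0). \(r : (\(b : Type0). b) ψ). refl ψ r) (\(e : Nat). \(κ : Pi (g : Type0). Pi (q : g). Eq g q q). κ) 0
  ~> \(μ : Type0). \(ω : (\(ρ : Type0). ρ) μ). refl μ ω
  ~> \(μ : Type0). \(ω : μ). refl μ ω
type:
  Pi (μ : Type0). Pi (ω : μ). Eq μ ω ω


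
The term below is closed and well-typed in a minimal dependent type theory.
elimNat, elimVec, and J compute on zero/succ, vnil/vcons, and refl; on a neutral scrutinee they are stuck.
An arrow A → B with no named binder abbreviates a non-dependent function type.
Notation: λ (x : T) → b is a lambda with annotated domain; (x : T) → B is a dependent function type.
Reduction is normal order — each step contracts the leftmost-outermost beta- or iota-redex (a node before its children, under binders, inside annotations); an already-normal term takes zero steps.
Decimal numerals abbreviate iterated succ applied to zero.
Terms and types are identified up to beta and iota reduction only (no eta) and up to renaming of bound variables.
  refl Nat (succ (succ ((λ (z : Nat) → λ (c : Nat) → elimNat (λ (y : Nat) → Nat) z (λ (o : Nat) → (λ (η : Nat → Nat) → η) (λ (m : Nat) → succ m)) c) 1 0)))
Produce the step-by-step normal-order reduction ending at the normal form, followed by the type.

normal-order reduction sequence:
  refl Nat (succ (succ ((λ (z : Nat) → λ (c : Nat) → elimNat (λ (y : Nat) → Nat) z (λ (o : Nat) → (λ (η : Nat → Nat) → η) (λ (m : Nat) → succ m)) c) 1 0)))
  ~> refl Nat (succ (succ ((λ (z : Nat) → elimNat (λ (c : Nat) → Nat) 1 (λ (y : Nat) → (λ (o : Nat → Nat) → o) (λ (η : Nat) → succ η)) z) 0)))
  ~> refl Nat (succ (succ (elimNat (λ (z : Nat) → Nat) 1 (λ (c : Nat) → (λ (y : Nat → Nat) → y) (λ (o : Nat) → succ o)) 0)))
  ~> refl Nat 3
type:
  Eq Nat 3 3


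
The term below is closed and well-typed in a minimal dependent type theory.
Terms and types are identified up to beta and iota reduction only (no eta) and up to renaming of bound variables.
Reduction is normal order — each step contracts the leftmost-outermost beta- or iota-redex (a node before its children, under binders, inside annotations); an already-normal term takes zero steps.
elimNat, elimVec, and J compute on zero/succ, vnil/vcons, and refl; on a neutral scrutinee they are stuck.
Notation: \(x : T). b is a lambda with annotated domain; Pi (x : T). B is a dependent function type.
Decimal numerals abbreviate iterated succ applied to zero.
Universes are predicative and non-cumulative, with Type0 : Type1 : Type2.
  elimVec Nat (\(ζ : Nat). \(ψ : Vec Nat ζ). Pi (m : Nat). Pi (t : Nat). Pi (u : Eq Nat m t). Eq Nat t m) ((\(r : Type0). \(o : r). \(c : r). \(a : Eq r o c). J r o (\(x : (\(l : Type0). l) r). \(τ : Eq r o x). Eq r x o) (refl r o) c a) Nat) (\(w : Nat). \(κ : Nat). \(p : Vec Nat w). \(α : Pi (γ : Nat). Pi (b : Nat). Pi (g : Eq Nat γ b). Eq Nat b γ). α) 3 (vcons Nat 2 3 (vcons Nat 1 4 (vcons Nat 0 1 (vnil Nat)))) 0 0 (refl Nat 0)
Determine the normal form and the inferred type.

reduced normal form:
  refl Nat 0
the term's type:
  Eq Nat 0 0
observation: normalization takes exactly 21 steps under the normal-order strategy.


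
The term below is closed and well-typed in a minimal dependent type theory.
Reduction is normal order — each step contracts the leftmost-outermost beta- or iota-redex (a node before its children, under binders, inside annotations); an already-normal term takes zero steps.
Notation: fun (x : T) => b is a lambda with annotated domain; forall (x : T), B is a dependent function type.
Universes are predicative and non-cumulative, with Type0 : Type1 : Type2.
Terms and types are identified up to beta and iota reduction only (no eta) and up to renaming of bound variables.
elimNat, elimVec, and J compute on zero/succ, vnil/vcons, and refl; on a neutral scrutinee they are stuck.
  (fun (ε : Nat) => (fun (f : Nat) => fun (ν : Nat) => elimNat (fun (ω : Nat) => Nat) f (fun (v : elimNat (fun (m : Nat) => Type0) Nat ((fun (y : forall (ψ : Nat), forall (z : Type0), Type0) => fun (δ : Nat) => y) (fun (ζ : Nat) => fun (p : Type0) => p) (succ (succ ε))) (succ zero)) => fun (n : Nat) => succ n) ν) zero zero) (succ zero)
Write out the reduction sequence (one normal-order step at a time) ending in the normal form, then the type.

normal-order reduction sequence:
  (fun (ε : Nat) => (fun (f : Nat) => fun (ν : Nat) => elimNat (fun (ω : Nat) => Nat) f (fun (v : elimNat (fun (m : Nat) => Type0) Nat ((fun (y : forall (ψ : Nat), forall (z : Type0), Type0) => fun (δ : Nat) => y) (fun (ζ : Nat) => fun (p : Type0) => p) (succ (succ ε))) (succ zero)) => fun (n : Nat) => succ n) ν) zero zero) (succ zero)
  ~> (fun (ε : Nat) => fun (f : Nat) => elimNat (fun (ν : Nat) => Nat) ε (fun (ω : elimNat (fun (v : Nat) => Type0) Nat ((fun (m : forall (y : Nat), forall (ψ : Type0), Type0) => fun (z : Nat) => m) (fun (δ : Nat) => fun (ζ : Type0) => ζ) (succ (succ (succ zero)))) (succ zero)) => fun (p : Nat) => succ p) f) zero zero
  ~> (fun (ε : Nat) => elimNat (fun (f : Nat) => Nat) zero (fun (ν : elimNat (fun (ω : Nat) => Type0) Nat ((fun (v : forall (m : Nat), forall (y : Type0), Type0) => fun (ψ : Nat) => v) (fun (z : Nat) => fun (δ : Type0) => δ) (succ (succ (succ zero)))) (succ zero)) => fun (ζ : Nat) => succ ζ) ε) zero
  ~> elimNat (fun (ε : Nat) => Nat) zero (fun (f : elimNat (fun (ν : Nat) => Type0) Nat ((fun (ω : forall (v : Nat), forall (m : Type0), Type0) => fun (y : Nat) => ω) (fun (ψ : Nat) => fun (z : Type0) => z) (succ (succ (succ zero)))) (succ zero)) => fun (δ : Nat) => succ δ) zero
  ~> zero
the term's type:
  Nat


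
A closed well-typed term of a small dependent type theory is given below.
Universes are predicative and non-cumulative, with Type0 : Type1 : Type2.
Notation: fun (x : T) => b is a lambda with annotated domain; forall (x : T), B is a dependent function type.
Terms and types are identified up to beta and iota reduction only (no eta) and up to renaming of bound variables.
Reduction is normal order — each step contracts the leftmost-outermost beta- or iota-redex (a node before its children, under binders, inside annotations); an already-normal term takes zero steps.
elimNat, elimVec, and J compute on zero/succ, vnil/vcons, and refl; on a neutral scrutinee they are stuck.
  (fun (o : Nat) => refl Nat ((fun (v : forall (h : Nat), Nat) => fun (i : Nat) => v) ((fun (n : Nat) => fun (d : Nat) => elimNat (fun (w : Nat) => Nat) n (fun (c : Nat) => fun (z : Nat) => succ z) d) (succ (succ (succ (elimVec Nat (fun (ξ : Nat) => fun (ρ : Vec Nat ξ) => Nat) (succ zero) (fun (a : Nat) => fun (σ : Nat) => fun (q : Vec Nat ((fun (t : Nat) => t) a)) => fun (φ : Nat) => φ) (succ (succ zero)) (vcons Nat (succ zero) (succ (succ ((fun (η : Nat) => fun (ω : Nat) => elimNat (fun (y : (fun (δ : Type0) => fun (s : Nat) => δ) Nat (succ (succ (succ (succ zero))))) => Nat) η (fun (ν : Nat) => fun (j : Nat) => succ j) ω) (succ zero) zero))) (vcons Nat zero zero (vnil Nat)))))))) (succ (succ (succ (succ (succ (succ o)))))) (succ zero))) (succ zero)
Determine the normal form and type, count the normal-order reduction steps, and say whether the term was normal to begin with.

normal form:
  refl Nat (succ (succ (succ (succ (succ zero)))))
type:
  Eq Nat (succ (succ (succ (succ (succ zero))))) (succ (succ (succ (succ (succ zero)))))
reduction steps (normal order): 20
term was already normal: no
first contracted redex: a beta-redex


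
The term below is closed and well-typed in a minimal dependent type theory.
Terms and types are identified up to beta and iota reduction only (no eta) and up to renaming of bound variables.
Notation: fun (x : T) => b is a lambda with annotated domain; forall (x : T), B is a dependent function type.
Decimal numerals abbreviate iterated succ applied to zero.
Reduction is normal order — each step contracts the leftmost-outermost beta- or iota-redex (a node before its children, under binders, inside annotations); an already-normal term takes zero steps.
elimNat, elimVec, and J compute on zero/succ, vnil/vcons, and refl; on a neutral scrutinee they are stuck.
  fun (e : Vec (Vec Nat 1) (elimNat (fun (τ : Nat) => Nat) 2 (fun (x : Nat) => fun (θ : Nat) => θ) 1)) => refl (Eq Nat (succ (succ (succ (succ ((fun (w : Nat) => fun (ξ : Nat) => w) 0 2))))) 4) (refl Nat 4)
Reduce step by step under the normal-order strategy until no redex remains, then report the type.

normal-order reduction:
  fun (e : Vec (Vec Nat 1) (elimNat (fun (τ : Nat) => Nat) 2 (fun (x : Nat) => fun (θ : Nat) => θ) 1)) => refl (Eq Nat (succ (succ (succ (succ ((fun (w : Nat) => fun (ξ : Nat) => w) 0 2))))) 4) (refl Nat 4)
  ~> fun (e : Vec (Vec Nat 1) ((fun (τ : Nat) => fun (x : Nat) => x) 0 (elimNat (fun (θ : Nat) => Nat) 2 (fun (w : Nat) => fun (ξ : Nat) => ξ) 0))) => refl (Eq Nat (succ (succ (succ (succ ((fun (h : Nat) => fun (r : Nat) => h) 0 2))))) 4) (refl Nat 4)
  ~> fun (e : Vec (Vec Nat 1) ((fun (τ : Nat) => τ) (elimNat (fun (x : Nat) => Nat) 2 (fun (θ : Nat) => fun (w : Nat) => w) 0))) => refl (Eq Nat (succ (succ (succ (succ ((fun (ξ : Nat) => fun (h : Nat) => ξ) 0 2))))) 4) (refl Nat 4)
  ~> fun (e : Vec (Vec Nat 1) (elimNat (fun (τ : Nat) => Nat) 2 (fun (x : Nat) => fun (θ : Nat) => θ) 0)) => refl (Eq Nat (succ (succ (succ (succ ((fun (w : Nat) => fun (ξ : Nat) => w) 0 2))))) 4) (refl Nat 4)
  ~> fun (e : Vec (Vec Nat 1) 2) => refl (Eq Nat (succ (succ (succ (succ ((fun (τ : Nat) => fun (x : Nat) => τ) 0 2))))) 4) (refl Nat 4)
  ~> fun (e : Vec (Vec Nat 1) 2) => refl (Eq Nat (succ (succ (succ (succ ((fun (τ : Nat) => 0) 2))))) 4) (refl Nat 4)
  ~> fun (e : Vec (Vec Nat 1) 2) => refl (Eq Nat 4 4) (refl Nat 4)
the term's type:
  forall (e : Vec (Vec Nat 1) 2), Eq (Eq Nat 4 4) (refl Nat 4) (refl Nat 4)


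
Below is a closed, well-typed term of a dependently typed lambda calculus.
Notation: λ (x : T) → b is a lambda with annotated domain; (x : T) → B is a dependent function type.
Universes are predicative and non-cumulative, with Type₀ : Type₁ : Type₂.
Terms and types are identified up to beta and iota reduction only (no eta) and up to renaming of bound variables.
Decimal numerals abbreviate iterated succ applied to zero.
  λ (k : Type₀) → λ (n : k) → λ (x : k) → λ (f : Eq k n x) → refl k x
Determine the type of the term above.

the term's type:
  (k : Type₀) → (n : k) → (x : k) → (f : Eq k n x) → Eq k x x


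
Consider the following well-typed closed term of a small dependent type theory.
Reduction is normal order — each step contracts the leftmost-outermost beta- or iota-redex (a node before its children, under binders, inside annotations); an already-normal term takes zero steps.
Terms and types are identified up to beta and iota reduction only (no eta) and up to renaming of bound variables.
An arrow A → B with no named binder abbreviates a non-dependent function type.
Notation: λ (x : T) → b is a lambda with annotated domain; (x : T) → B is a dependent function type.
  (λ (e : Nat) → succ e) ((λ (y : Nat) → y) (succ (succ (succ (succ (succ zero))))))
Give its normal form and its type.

normal form:
  succ (succ (succ (succ (succ (succ zero)))))
type:
  Nat
observation: 2 normal-order steps separate the term from its normal form.


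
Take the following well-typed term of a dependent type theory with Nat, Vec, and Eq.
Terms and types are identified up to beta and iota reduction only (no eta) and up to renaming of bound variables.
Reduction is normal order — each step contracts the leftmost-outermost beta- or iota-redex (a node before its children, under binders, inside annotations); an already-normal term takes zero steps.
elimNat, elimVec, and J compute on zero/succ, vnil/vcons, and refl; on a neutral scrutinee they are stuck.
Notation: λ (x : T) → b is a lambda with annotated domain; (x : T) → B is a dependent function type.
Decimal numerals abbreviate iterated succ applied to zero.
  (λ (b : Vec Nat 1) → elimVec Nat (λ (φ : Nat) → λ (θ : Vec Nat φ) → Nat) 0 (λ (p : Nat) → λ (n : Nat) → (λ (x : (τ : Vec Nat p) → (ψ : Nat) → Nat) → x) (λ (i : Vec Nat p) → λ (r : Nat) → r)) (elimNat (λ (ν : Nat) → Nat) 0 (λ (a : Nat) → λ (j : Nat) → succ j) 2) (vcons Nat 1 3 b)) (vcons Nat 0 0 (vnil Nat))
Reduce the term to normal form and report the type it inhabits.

reduced normal form:
  0
type:
  Nat


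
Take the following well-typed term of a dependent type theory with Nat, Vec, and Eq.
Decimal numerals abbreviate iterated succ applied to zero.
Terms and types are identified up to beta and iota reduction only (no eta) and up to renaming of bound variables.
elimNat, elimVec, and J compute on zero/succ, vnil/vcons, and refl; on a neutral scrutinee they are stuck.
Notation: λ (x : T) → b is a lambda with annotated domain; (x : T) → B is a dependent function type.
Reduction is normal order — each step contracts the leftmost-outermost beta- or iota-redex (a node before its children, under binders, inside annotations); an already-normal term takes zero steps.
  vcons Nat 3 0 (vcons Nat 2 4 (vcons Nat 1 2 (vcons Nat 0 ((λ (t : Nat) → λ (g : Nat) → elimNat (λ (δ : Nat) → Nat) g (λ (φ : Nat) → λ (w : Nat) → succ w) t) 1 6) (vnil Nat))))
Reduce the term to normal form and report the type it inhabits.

resulting normal form:
  vcons Nat 3 0 (vcons Nat 2 4 (vcons Nat 1 2 (vcons Nat 0 7 (vnil Nat))))
the term's type:
  Vec Nat 4


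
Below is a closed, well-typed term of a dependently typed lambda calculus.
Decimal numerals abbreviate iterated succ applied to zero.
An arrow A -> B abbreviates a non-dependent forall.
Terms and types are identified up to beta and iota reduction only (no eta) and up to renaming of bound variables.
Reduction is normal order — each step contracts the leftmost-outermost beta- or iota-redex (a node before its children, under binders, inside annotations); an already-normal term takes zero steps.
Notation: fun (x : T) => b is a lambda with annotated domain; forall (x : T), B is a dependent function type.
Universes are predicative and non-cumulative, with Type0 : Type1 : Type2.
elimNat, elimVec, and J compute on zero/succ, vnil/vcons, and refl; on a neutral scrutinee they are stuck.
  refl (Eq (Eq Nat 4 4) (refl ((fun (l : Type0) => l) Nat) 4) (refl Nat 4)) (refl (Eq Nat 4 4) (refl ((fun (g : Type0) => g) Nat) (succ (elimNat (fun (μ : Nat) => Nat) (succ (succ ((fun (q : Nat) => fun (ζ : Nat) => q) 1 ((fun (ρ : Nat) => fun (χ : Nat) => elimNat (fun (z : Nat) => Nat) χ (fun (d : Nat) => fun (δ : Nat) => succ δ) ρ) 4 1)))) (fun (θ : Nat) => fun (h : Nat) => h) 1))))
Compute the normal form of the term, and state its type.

resulting normal form:
  refl (Eq (Eq Nat 4 4) (refl Nat 4) (refl Nat 4)) (refl (Eq Nat 4 4) (refl Nat 4))
the term's type:
  Eq (Eq (Eq Nat 4 4) (refl Nat 4) (refl Nat 4)) (refl (Eq Nat 4 4) (refl Nat 4)) (refl (Eq Nat 4 4) (refl Nat 4))


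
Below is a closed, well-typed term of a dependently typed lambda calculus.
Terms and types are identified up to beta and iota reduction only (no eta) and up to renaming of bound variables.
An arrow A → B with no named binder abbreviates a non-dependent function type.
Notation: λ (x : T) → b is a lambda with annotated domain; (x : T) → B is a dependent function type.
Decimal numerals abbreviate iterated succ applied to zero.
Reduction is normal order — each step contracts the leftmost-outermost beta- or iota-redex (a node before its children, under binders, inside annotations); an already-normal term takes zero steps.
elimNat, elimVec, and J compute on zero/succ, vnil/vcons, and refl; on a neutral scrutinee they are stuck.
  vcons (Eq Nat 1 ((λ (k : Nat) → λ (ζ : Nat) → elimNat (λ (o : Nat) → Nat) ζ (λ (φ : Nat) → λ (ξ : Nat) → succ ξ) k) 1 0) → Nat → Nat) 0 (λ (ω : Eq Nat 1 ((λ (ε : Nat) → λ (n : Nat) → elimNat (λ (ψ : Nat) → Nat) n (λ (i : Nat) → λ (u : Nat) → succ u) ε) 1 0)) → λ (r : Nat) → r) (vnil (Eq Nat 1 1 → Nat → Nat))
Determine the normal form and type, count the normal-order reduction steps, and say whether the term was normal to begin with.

resulting normal form:
  vcons (Eq Nat 1 1 → Nat → Nat) 0 (λ (k : Eq Nat 1 1) → λ (ζ : Nat) → ζ) (vnil (Eq Nat 1 1 → Nat → Nat))
type:
  Vec (Eq Nat 1 1 → Nat → Nat) 1
normal-order step count: 12
started in normal form: no
first redex: a beta-redex


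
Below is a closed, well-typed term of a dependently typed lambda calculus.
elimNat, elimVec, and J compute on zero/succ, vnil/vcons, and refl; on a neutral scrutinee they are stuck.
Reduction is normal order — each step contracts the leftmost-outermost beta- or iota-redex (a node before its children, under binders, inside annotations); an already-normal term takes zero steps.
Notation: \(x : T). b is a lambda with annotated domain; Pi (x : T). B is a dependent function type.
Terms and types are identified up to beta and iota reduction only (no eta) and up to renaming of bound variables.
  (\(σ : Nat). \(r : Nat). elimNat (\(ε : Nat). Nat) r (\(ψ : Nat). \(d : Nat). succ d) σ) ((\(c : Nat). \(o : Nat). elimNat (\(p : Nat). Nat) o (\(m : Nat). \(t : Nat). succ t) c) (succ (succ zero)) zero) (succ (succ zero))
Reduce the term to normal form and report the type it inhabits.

normal form:
  succ (succ (succ (succ zero)))
the term's type:
  Nat


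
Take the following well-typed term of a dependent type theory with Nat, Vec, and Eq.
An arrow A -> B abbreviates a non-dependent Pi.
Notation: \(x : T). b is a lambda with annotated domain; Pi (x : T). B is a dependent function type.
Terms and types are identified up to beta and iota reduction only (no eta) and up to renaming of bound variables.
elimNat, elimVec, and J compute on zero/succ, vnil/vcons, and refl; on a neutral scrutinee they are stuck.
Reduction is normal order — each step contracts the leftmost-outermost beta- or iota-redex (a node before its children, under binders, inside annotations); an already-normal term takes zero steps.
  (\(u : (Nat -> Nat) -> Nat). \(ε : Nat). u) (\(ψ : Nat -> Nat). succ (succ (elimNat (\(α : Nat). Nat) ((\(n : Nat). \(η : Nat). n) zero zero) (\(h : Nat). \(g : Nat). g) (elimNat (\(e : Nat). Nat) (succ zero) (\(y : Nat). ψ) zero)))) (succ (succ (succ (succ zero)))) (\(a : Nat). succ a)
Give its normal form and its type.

resulting normal form:
  succ (succ zero)
inferred type:
  Nat
observation: the first redex contracted is a beta-redex; the normal form is reached in 10 normal-order steps.


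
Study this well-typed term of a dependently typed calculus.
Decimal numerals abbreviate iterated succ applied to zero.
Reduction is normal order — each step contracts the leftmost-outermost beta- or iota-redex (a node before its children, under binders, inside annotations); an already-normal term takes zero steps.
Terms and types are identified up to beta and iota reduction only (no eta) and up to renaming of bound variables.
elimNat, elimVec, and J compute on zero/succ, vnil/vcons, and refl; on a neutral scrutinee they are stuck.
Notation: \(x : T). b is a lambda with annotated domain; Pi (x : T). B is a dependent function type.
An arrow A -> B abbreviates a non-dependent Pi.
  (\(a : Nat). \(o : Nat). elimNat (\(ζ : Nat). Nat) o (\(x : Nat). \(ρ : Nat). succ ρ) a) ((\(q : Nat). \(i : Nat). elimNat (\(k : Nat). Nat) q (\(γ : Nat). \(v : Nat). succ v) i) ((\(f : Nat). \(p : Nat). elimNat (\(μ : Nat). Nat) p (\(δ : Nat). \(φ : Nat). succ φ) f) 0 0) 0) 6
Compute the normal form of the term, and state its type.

reduced normal form:
  6
inferred type:
  Nat
observation: reduction starts at a beta-redex, and 9 normal-order steps reach the normal form.


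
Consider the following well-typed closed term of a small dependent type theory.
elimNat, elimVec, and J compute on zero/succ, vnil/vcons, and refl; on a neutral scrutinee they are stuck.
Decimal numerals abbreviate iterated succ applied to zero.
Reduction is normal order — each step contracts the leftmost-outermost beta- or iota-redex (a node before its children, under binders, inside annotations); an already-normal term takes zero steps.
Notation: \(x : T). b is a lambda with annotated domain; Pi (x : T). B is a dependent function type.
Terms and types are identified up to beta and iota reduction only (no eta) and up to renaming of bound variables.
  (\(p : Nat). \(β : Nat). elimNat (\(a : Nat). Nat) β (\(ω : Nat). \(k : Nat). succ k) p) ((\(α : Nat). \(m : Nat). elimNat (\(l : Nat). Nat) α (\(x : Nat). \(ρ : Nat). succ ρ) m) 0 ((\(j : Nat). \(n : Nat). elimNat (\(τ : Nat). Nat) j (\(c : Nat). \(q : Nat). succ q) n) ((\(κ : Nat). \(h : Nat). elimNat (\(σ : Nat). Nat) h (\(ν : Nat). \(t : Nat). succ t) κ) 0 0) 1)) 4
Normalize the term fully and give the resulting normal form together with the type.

reduced normal form:
  5
inferred type:
  Nat


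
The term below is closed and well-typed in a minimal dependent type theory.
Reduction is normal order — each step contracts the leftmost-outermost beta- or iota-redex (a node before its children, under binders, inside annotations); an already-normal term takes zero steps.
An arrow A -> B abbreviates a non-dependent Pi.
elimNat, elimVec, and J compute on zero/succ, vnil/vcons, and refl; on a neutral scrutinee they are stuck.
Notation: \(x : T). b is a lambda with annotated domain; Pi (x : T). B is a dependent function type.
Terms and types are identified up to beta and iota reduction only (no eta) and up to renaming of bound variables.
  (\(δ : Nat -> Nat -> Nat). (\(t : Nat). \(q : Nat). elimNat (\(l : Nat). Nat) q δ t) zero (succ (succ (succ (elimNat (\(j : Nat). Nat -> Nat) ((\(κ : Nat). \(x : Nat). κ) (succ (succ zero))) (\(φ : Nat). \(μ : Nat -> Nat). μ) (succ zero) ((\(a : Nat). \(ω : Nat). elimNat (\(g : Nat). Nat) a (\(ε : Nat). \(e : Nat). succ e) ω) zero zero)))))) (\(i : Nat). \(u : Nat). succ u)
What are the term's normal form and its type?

resulting normal form:
  succ (succ (succ (succ (succ zero))))
inferred type:
  Nat
observation: the term reaches its normal form after 10 normal-order steps.


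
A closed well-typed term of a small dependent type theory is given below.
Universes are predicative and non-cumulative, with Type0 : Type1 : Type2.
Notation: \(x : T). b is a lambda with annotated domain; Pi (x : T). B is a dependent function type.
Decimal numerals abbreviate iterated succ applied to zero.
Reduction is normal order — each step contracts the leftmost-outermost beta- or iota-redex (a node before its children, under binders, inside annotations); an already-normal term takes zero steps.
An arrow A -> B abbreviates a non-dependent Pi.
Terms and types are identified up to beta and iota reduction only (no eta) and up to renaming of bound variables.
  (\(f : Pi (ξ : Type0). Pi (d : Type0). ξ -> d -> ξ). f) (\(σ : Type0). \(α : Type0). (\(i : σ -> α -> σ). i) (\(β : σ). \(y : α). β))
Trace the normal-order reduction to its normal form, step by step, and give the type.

normal-order reduction:
  (\(f : Pi (ξ : Type0). Pi (d : Type0). ξ -> d -> ξ). f) (\(σ : Type0). \(α : Type0). (\(i : σ -> α -> σ). i) (\(β : σ). \(y : α). β))
  ~> \(f : Type0). \(ξ : Type0). (\(d : f -> ξ -> f). d) (\(σ : f). \(α : ξ). σ)
  ~> \(f : Type0). \(ξ : Type0). \(d : f). \(σ : ξ). d
inferred type:
  Pi (f : Type0). Pi (ξ : Type0). f -> ξ -> f


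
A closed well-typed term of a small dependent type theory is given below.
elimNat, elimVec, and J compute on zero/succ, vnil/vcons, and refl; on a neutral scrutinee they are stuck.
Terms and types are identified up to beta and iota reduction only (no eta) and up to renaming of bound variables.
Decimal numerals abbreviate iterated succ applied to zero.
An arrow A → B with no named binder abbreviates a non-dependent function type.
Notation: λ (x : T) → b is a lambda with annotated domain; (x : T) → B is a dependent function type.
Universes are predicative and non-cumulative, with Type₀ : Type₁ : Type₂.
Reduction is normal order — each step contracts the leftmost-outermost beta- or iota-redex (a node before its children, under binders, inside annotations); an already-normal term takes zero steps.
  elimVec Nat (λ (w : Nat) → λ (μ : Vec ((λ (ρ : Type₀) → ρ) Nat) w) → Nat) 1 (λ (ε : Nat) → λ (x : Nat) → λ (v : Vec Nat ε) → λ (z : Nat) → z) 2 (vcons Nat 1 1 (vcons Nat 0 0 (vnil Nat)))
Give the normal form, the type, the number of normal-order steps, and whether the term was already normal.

resulting normal form:
  1
inferred type:
  Nat
reduction steps (normal order): 11
started in normal form: no
first contracted redex: an elimVec iota-redex


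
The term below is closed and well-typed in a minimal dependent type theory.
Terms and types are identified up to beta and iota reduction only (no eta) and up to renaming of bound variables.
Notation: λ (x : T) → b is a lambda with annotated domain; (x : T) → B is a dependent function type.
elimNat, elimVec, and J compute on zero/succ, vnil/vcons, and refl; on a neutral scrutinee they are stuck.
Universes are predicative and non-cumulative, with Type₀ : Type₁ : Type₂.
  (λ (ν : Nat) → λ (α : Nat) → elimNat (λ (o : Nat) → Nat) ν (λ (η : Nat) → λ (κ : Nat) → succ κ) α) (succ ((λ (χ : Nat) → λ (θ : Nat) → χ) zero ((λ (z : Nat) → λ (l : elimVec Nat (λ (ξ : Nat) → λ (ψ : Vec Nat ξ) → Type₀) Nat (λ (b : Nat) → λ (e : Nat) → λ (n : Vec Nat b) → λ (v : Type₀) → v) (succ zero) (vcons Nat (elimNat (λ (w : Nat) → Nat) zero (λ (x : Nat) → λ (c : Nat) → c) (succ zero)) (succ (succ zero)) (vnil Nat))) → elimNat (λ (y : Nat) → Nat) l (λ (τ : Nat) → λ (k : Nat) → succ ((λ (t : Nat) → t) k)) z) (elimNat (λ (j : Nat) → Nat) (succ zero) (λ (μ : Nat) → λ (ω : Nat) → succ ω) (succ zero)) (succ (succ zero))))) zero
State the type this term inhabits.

the term's type:
  Nat


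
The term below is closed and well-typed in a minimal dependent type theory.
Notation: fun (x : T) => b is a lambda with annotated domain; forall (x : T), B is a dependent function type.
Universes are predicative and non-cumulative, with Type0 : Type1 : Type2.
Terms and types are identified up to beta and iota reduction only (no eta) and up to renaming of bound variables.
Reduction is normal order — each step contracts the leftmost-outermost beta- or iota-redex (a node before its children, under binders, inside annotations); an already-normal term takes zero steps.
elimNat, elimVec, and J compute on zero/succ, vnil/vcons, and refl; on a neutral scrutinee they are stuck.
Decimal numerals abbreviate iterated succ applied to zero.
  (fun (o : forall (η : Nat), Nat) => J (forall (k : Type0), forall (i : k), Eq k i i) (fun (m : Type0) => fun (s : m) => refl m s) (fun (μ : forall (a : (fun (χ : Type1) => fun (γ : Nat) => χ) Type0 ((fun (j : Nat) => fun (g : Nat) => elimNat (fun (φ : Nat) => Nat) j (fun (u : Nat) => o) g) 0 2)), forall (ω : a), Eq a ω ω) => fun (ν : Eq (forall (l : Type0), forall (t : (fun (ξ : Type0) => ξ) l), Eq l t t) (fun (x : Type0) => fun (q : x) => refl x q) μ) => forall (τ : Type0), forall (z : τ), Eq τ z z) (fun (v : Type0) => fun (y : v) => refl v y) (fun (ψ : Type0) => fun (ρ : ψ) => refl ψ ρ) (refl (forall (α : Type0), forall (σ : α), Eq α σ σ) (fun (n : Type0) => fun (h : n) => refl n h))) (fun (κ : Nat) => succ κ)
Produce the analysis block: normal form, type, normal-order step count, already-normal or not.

normal form:
  fun (o : Type0) => fun (η : o) => refl o η
type:
  forall (o : Type0), forall (η : o), Eq o η η
steps to reach normal form (normal order): 2
already normal: no
first contracted redex: a beta-redex


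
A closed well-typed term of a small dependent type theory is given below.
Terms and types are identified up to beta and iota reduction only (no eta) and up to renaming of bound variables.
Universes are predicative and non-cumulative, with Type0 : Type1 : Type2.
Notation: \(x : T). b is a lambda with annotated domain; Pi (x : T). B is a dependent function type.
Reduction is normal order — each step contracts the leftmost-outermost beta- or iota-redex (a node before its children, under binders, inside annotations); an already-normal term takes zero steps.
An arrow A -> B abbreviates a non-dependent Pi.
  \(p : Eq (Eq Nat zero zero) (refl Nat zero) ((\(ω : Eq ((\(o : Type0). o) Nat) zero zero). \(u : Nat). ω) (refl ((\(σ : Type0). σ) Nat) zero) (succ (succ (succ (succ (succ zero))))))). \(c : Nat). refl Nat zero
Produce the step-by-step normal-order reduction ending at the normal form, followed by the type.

normal-order reduction sequence:
  \(p : Eq (Eq Nat zero zero) (refl Nat zero) ((\(ω : Eq ((\(o : Type0). o) Nat) zero zero). \(u : Nat). ω) (refl ((\(σ : Type0). σ) Nat) zero) (succ (succ (succ (succ (succ zero))))))). \(c : Nat). refl Nat zero
  ~> \(p : Eq (Eq Nat zero zero) (refl Nat zero) ((\(ω : Nat). refl ((\(o : Type0). o) Nat) zero) (succ (succ (succ (succ (succ zero))))))). \(u : Nat). refl Nat zero
  ~> \(p : Eq (Eq Nat zero zero) (refl Nat zero) (refl ((\(ω : Type0). ω) Nat) zero)). \(o : Nat). refl Nat zero
  ~> \(p : Eq (Eq Nat zero zero) (refl Nat zero) (refl Nat zero)). \(ω : Nat). refl Nat zero
inferred type:
  Eq (Eq Nat zero zero) (refl Nat zero) (refl Nat zero) -> Nat -> Eq Nat zero zero
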